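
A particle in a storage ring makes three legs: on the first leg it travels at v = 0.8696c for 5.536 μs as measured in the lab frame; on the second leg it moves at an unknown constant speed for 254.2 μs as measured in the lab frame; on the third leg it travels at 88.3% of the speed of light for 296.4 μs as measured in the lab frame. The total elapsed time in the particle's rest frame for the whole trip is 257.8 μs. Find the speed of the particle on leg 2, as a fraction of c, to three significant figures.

β = 0.890

Leg 1: γ = 1/√(1 − 0.8696²) = 1/√0.2438 = 2.025; τ_1 = 5.536/2.025 = 2.733 μs.
Leg 2: speed unknown; τ_2 = 254.2/γ_2.
Leg 3: β = 0.883; γ = 1/√(1 − 0.883²) = 1/√0.2203 = 2.131; τ_3 = 296.4/2.131 = 139.1 μs.
Total proper time: 2.733 + τ_2 + 139.1 = 257.8, so τ_2 = 257.8 − 141.9 = 115.9 μs.
γ_2 = 254.2/115.9 = 2.192; β = √(1 − 1/γ²) = √0.7920.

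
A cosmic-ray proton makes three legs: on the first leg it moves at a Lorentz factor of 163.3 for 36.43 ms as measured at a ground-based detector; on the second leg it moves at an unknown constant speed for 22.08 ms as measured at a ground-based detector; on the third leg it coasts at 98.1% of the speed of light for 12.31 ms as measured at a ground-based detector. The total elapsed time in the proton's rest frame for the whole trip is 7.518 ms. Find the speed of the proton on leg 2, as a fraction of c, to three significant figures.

Leg 1: γ = 163.3; τ_1 = 36.43/163.3 = 0.2231 ms.
Leg 2: speed unknown; τ_2 = 22.08/γ_2.
Leg 3: β = 0.981; γ = 1/√(1 − 0.981²) = 1/√0.03764 = 5.154; τ_3 = 12.31/5.154 = 2.388 ms.
Total proper time: 0.2231 + τ_2 + 2.388 = 7.518, so τ_2 = 7.518 − 2.611 = 4.907 ms.
γ_2 = 22.08/4.907 = 4.500; β = √(1 − 1/γ²) = √0.9506.

β = 0.975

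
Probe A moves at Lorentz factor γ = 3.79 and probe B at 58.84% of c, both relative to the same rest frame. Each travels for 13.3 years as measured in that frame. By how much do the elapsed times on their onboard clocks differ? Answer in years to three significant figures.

A: γ = 3.79; τ_A = 13.3/3.790 = 3.509 years.
B: β = 0.5884; γ = 1/√(1 − 0.5884²) = 1/√0.6538 = 1.237; τ_B = 13.3/1.237 = 10.75 years.

|τ_A − τ_B| = 7.24 years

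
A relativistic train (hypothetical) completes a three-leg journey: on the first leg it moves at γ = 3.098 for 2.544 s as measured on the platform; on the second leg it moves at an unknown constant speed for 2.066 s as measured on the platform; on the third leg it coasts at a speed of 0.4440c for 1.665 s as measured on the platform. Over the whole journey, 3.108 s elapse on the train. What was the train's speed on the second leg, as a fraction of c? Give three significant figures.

β = 0.923

Leg 1: γ = 3.098; τ_1 = 2.544/3.098 = 0.8212 s.
Leg 2: speed unknown; τ_2 = 2.066/γ_2.
Leg 3: γ = 1/√(1 − 0.4440²) = 1/√0.8029 = 1.116; τ_3 = 1.665/1.116 = 1.492 s.
Total proper time: 0.8212 + τ_2 + 1.492 = 3.108, so τ_2 = 3.108 − 2.313 = 0.7949 s.
γ_2 = 2.066/0.7949 = 2.599; β = √(1 − 1/γ²) = √0.8519.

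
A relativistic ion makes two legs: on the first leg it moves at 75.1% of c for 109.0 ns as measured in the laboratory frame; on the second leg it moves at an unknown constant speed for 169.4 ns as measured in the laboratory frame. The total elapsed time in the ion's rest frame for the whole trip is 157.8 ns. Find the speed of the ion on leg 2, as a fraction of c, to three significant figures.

Leg 1: β = 0.751; γ = 1/√(1 − 0.751²) = 1/√0.4360 = 1.514; τ_1 = 109.0/1.514 = 71.97 ns.
Leg 2: speed unknown; τ_2 = 169.4/γ_2.
Total proper time: 71.97 + τ_2 = 157.8, so τ_2 = 157.8 − 71.97 = 85.83 ns.
γ_2 = 169.4/85.83 = 1.974; β = √(1 − 1/γ²) = √0.7433.

β = 0.862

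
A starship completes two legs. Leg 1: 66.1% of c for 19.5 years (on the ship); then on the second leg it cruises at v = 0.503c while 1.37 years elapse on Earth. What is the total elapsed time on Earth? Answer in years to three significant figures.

Δt = 27.4 years

Leg 1: β = 0.661; γ = 1/√(1 − 0.661²) = 1/√0.5631 = 1.333; Δt_1 = 1.333 × 19.5 = 25.99 years.
Leg 2: 1.37 years is already measured on Earth.
Total: 25.99 + 1.370 years.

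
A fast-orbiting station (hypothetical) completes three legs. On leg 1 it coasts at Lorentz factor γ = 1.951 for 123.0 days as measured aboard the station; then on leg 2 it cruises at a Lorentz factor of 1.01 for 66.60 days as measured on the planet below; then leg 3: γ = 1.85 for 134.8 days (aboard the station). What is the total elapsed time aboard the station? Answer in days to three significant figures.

Leg 1: 123.0 days is already measured aboard the station.
Leg 2: γ = 1.01; τ_2 = 66.60/1.010 = 65.94 days.
Leg 3: 134.8 days is already measured aboard the station.
Total: 123.0 + 65.94 + 134.8 days.

τ = 324 days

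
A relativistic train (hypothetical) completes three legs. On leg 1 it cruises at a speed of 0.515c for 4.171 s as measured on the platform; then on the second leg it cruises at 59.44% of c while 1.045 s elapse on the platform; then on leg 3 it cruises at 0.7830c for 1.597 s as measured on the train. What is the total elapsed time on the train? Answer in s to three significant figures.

τ = 6.01 s

Leg 1: γ = 1/√(1 − 0.515²) = 1/√0.7348 = 1.167; τ_1 = 4.171/1.167 = 3.575 s.
Leg 2: β = 0.5944; γ = 1/√(1 − 0.5944²) = 1/√0.6467 = 1.244; τ_2 = 1.045/1.244 = 0.8404 s.
Leg 3: 1.597 s is already measured on the train.
Total: 3.575 + 0.8404 + 1.597 s.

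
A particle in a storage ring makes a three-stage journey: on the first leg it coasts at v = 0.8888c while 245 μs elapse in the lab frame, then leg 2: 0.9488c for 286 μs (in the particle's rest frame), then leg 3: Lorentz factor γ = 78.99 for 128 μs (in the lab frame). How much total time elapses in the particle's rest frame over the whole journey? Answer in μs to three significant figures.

τ = 400 μs

Leg 1: γ = 1/√(1 − 0.8888²) = 1/√0.2100 = 2.182; τ_1 = 245/2.182 = 112.3 μs.
Leg 2: 286 μs is already measured in the particle's rest frame.
Leg 3: γ = 78.99; τ_3 = 128/78.99 = 1.620 μs.
Total: 112.3 + 286.0 + 1.620 μs.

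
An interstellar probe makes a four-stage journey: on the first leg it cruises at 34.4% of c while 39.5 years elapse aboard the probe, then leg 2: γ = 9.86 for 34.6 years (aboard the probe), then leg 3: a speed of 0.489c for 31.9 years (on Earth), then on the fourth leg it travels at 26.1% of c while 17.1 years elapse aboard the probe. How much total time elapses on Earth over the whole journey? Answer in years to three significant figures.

Leg 1: β = 0.344; γ = 1/√(1 − 0.344²) = 1/√0.8817 = 1.065; Δt_1 = 1.065 × 39.5 = 42.07 years.
Leg 2: γ = 9.86; Δt_2 = 9.860 × 34.6 = 341.2 years.
Leg 3: 31.9 years is already measured on Earth.
Leg 4: β = 0.261; γ = 1/√(1 − 0.261²) = 1/√0.9319 = 1.036; Δt_4 = 1.036 × 17.1 = 17.71 years.
Total: 42.07 + 341.2 + 31.90 + 17.71 years.

Δt = 433 years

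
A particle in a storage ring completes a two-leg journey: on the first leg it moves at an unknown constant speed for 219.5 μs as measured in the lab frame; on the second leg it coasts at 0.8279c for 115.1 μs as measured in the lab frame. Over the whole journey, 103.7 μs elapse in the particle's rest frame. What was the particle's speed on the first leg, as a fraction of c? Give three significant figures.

β = 0.984

Leg 1: speed unknown; τ_1 = 219.5/γ_1.
Leg 2: γ = 1/√(1 − 0.8279²) = 1/√0.3146 = 1.783; τ_2 = 115.1/1.783 = 64.56 μs.
Total proper time: τ_1 + 64.56 = 103.7, so τ_1 = 103.7 − 64.56 = 39.14 μs.
γ_1 = 219.5/39.14 = 5.608; β = √(1 − 1/γ²) = √0.9682.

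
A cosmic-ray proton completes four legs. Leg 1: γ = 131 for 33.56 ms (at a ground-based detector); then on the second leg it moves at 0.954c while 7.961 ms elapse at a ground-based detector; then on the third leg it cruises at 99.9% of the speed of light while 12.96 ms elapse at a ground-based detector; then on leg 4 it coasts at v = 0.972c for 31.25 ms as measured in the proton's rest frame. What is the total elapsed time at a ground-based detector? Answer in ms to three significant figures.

Leg 1: 33.56 ms is already measured at a ground-based detector.
Leg 2: 7.961 ms is already measured at a ground-based detector.
Leg 3: 12.96 ms is already measured at a ground-based detector.
Leg 4: γ = 1/√(1 − 0.972²) = 1/√0.05522 = 4.256; Δt_4 = 4.256 × 31.25 = 133.0 ms.
Total: 33.56 + 7.961 + 12.96 + 133.0 ms.

Δt = 187 ms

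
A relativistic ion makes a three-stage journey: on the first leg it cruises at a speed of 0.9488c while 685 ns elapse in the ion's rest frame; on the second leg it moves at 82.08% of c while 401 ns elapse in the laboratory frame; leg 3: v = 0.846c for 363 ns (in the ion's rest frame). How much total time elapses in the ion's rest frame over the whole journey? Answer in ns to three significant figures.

Leg 1: 685 ns is already measured in the ion's rest frame.
Leg 2: β = 0.8208; γ = 1/√(1 − 0.8208²) = 1/√0.3263 = 1.751; τ_2 = 401/1.751 = 229.1 ns.
Leg 3: 363 ns is already measured in the ion's rest frame.
Total: 685.0 + 229.1 + 363.0 ns.

τ = 1280 ns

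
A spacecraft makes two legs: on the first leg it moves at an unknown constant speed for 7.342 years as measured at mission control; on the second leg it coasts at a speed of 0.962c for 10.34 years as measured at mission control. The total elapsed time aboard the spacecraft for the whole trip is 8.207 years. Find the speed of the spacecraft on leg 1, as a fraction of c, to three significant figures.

Leg 1: speed unknown; τ_1 = 7.342/γ_1.
Leg 2: γ = 1/√(1 − 0.962²) = 1/√0.07456 = 3.662; τ_2 = 10.34/3.662 = 2.823 years.
Total proper time: τ_1 + 2.823 = 8.207, so τ_1 = 8.207 − 2.823 = 5.384 years.
γ_1 = 7.342/5.384 = 1.364; β = √(1 − 1/γ²) = √0.4623.

β = 0.680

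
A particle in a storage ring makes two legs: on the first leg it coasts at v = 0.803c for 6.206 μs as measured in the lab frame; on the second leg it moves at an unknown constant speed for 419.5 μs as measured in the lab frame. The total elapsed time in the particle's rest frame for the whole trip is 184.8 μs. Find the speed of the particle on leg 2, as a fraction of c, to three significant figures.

Leg 1: γ = 1/√(1 − 0.803²) = 1/√0.3552 = 1.678; τ_1 = 6.206/1.678 = 3.699 μs.
Leg 2: speed unknown; τ_2 = 419.5/γ_2.
Total proper time: 3.699 + τ_2 = 184.8, so τ_2 = 184.8 − 3.699 = 181.1 μs.
γ_2 = 419.5/181.1 = 2.316; β = √(1 − 1/γ²) = √0.8136.

β = 0.902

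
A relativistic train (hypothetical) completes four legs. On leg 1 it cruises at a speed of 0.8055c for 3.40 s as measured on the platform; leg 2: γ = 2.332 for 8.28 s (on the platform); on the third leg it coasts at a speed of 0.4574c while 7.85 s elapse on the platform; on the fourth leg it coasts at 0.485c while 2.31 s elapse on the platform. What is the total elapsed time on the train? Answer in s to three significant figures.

Leg 1: γ = 1/√(1 − 0.8055²) = 1/√0.3512 = 1.687; τ_1 = 3.40/1.687 = 2.015 s.
Leg 2: γ = 2.332; τ_2 = 8.28/2.332 = 3.551 s.
Leg 3: γ = 1/√(1 − 0.4574²) = 1/√0.7908 = 1.125; τ_3 = 7.85/1.125 = 6.981 s.
Leg 4: γ = 1/√(1 − 0.485²) = 1/√0.7648 = 1.143; τ_4 = 2.31/1.143 = 2.020 s.
Total: 2.015 + 3.551 + 6.981 + 2.020 s.

τ = 14.6 s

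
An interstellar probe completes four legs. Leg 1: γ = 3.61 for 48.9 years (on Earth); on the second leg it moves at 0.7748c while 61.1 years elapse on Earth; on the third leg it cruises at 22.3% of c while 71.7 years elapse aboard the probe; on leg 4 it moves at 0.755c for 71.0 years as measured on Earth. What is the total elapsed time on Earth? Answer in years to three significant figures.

Leg 1: 48.9 years is already measured on Earth.
Leg 2: 61.1 years is already measured on Earth.
Leg 3: β = 0.223; γ = 1/√(1 − 0.223²) = 1/√0.9503 = 1.026; Δt_3 = 1.026 × 71.7 = 73.55 years.
Leg 4: 71.0 years is already measured on Earth.
Total: 48.90 + 61.10 + 73.55 + 71.00 years.

Δt = 255 years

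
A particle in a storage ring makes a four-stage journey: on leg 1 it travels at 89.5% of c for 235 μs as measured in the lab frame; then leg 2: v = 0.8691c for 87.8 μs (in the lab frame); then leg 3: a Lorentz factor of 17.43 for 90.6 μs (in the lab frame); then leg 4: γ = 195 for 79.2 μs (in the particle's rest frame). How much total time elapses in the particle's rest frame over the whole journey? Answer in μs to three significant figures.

Leg 1: β = 0.895; γ = 1/√(1 − 0.895²) = 1/√0.1990 = 2.242; τ_1 = 235/2.242 = 104.8 μs.
Leg 2: γ = 1/√(1 − 0.8691²) = 1/√0.2447 = 2.022; τ_2 = 87.8/2.022 = 43.43 μs.
Leg 3: γ = 17.43; τ_3 = 90.6/17.43 = 5.198 μs.
Leg 4: 79.2 μs is already measured in the particle's rest frame.
Total: 104.8 + 43.43 + 5.198 + 79.20 μs.

τ = 233 μs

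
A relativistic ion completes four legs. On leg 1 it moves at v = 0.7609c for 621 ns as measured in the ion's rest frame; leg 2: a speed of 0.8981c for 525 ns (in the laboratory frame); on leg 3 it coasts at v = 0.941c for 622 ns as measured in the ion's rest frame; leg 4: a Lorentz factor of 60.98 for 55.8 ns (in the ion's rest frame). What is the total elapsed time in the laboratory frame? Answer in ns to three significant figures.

Δt = 6720 ns

Leg 1: γ = 1/√(1 − 0.7609²) = 1/√0.4210 = 1.541; Δt_1 = 1.541 × 621 = 957.0 ns.
Leg 2: 525 ns is already measured in the laboratory frame.
Leg 3: γ = 1/√(1 − 0.941²) = 1/√0.1145 = 2.955; Δt_3 = 2.955 × 622 = 1838 ns.
Leg 4: γ = 60.98; Δt_4 = 60.98 × 55.8 = 3403 ns.
Total: 957.0 + 525.0 + 1838 + 3403 ns.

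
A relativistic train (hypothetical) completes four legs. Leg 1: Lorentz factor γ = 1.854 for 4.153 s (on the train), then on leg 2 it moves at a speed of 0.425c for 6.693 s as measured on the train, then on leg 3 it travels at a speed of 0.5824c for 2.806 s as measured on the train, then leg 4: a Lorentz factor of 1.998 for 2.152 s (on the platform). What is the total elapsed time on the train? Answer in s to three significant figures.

τ = 14.7 s

Leg 1: 4.153 s is already measured on the train.
Leg 2: 6.693 s is already measured on the train.
Leg 3: 2.806 s is already measured on the train.
Leg 4: γ = 1.998; τ_4 = 2.152/1.998 = 1.077 s.
Total: 4.153 + 6.693 + 2.806 + 1.077 s.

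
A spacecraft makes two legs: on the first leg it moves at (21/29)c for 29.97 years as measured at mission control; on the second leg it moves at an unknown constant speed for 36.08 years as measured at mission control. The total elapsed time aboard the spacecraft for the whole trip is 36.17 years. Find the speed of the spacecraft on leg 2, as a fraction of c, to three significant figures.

Leg 1: γ = 1/√(1 − (21/29)²) = 29/20 = 1.450; τ_1 = 29.97/1.450 = 20.67 years.
Leg 2: speed unknown; τ_2 = 36.08/γ_2.
Total proper time: 20.67 + τ_2 = 36.17, so τ_2 = 36.17 − 20.67 = 15.50 years.
γ_2 = 36.08/15.50 = 2.328; β = √(1 − 1/γ²) = √0.8154.

β = 0.903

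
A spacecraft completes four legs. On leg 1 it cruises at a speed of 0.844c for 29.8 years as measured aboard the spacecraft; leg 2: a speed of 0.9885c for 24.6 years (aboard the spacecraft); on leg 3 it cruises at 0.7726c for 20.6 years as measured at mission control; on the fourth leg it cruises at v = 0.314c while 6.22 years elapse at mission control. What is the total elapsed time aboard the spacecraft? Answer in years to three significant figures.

Leg 1: 29.8 years is already measured aboard the spacecraft.
Leg 2: 24.6 years is already measured aboard the spacecraft.
Leg 3: γ = 1/√(1 − 0.7726²) = 1/√0.4031 = 1.575; τ_3 = 20.6/1.575 = 13.08 years.
Leg 4: γ = 1/√(1 − 0.314²) = 1/√0.9014 = 1.053; τ_4 = 6.22/1.053 = 5.905 years.
Total: 29.80 + 24.60 + 13.08 + 5.905 years.

τ = 73.4 years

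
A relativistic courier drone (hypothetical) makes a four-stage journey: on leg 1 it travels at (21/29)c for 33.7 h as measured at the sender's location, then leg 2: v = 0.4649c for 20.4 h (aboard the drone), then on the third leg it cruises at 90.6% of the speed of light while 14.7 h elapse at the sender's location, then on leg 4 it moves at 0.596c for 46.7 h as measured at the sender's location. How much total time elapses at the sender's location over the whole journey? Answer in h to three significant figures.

Δt = 118 h

Leg 1: 33.7 h is already measured at the sender's location.
Leg 2: γ = 1/√(1 − 0.4649²) = 1/√0.7839 = 1.129; Δt_2 = 1.129 × 20.4 = 23.04 h.
Leg 3: 14.7 h is already measured at the sender's location.
Leg 4: 46.7 h is already measured at the sender's location.
Total: 33.70 + 23.04 + 14.70 + 46.70 h.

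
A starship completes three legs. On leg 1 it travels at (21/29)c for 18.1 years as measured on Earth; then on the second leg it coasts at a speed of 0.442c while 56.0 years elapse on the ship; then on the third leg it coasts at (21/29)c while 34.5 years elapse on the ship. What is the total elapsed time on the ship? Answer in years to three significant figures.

Leg 1: γ = 1/√(1 − (21/29)²) = 29/20 = 1.450; τ_1 = 18.1/1.450 = 12.48 years.
Leg 2: 56.0 years is already measured on the ship.
Leg 3: 34.5 years is already measured on the ship.
Total: 12.48 + 56.00 + 34.50 years.

τ = 103 years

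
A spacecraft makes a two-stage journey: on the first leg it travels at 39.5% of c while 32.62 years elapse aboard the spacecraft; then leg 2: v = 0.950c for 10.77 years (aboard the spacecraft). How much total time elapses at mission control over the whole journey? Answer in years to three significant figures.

Leg 1: β = 0.395; γ = 1/√(1 − 0.395²) = 1/√0.8440 = 1.089; Δt_1 = 1.089 × 32.62 = 35.51 years.
Leg 2: γ = 1/√(1 − 0.950²) = 1/√0.09750 = 3.203; Δt_2 = 3.203 × 10.77 = 34.49 years.
Total: 35.51 + 34.49 years.

Δt = 70.0 years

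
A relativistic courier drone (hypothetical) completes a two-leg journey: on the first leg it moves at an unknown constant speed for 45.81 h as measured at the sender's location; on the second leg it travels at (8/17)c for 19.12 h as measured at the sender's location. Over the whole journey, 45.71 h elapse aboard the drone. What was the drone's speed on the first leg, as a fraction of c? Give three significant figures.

β = 0.777

Leg 1: speed unknown; τ_1 = 45.81/γ_1.
Leg 2: γ = 1/√(1 − (8/17)²) = 17/15 ≈ 1.133; τ_2 = 19.12/1.133 = 16.87 h.
Total proper time: τ_1 + 16.87 = 45.71, so τ_1 = 45.71 − 16.87 = 28.84 h.
γ_1 = 45.81/28.84 = 1.588; β = √(1 − 1/γ²) = √0.6037.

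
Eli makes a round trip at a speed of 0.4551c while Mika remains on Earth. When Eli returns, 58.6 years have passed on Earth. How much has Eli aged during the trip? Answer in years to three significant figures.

τ = 52.2 years

γ = 1/√(1 − 0.4551²) = 1/√0.7929 = 1.123
Eli's clock measures proper time along the trip: τ = Δt/γ = 58.6/1.123 years.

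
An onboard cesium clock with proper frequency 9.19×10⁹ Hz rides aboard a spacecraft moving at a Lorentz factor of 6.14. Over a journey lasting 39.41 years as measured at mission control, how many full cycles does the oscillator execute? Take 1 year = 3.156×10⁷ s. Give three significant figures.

γ = 6.14
The oscillator's own cycle count is N = f × τ where τ is the proper time aboard the spacecraft. τ = Δt/γ = 39.41/6.140 = 6.419 years = 2.026×10⁸ s.
N = 9.19×10⁹ × 2.026×10⁸ = 1.862×10¹⁸.

N = 1.86×10¹⁸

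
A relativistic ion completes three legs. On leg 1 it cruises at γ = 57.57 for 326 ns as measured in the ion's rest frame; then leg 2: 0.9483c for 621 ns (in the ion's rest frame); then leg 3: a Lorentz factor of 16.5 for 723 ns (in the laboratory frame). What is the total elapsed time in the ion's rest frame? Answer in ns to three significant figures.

τ = 991 ns

Leg 1: 326 ns is already measured in the ion's rest frame.
Leg 2: 621 ns is already measured in the ion's rest frame.
Leg 3: γ = 16.5; τ_3 = 723/16.50 = 43.82 ns.
Total: 326.0 + 621.0 + 43.82 ns.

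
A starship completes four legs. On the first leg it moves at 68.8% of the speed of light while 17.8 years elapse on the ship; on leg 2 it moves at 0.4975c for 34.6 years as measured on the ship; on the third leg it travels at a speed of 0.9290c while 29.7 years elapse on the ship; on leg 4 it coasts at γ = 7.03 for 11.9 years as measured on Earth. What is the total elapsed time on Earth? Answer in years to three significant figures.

Δt = 157 years

Leg 1: β = 0.688; γ = 1/√(1 − 0.688²) = 1/√0.5267 = 1.378; Δt_1 = 1.378 × 17.8 = 24.53 years.
Leg 2: γ = 1/√(1 − 0.4975²) = 1/√0.7525 = 1.153; Δt_2 = 1.153 × 34.6 = 39.89 years.
Leg 3: γ = 1/√(1 − 0.9290²) = 1/√0.1370 = 2.702; Δt_3 = 2.702 × 29.7 = 80.25 years.
Leg 4: 11.9 years is already measured on Earth.
Total: 24.53 + 39.89 + 80.25 + 11.90 years.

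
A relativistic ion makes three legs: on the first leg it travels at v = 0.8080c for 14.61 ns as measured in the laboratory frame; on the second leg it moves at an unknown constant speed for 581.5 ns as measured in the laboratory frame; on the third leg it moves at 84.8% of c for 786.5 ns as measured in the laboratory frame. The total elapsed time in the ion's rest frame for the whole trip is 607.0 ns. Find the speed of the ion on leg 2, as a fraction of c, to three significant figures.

Leg 1: γ = 1/√(1 − 0.8080²) = 1/√0.3471 = 1.697; τ_1 = 14.61/1.697 = 8.608 ns.
Leg 2: speed unknown; τ_2 = 581.5/γ_2.
Leg 3: β = 0.848; γ = 1/√(1 − 0.848²) = 1/√0.2809 = 1.887; τ_3 = 786.5/1.887 = 416.8 ns.
Total proper time: 8.608 + τ_2 + 416.8 = 607.0, so τ_2 = 607.0 − 425.4 = 181.6 ns.
γ_2 = 581.5/181.6 = 3.203; β = √(1 − 1/γ²) = √0.9025.

β = 0.950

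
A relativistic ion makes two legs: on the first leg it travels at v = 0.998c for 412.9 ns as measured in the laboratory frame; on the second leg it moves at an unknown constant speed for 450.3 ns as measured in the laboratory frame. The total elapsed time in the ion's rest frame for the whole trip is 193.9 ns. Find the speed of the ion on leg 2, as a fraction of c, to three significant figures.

Leg 1: γ = 1/√(1 − 0.998²) = 1/√0.003996 = 15.82; τ_1 = 412.9/15.82 = 26.10 ns.
Leg 2: speed unknown; τ_2 = 450.3/γ_2.
Total proper time: 26.10 + τ_2 = 193.9, so τ_2 = 193.9 − 26.10 = 167.8 ns.
γ_2 = 450.3/167.8 = 2.684; β = √(1 − 1/γ²) = √0.8611.

β = 0.928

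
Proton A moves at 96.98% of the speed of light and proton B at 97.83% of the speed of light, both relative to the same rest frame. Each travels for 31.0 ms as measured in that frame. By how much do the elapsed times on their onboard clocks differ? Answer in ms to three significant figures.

A: β = 0.9698; γ = 1/√(1 − 0.9698²) = 1/√0.05949 = 4.100; τ_A = 31.0/4.100 = 7.561 ms.
B: β = 0.9783; γ = 1/√(1 − 0.9783²) = 1/√0.04293 = 4.826; τ_B = 31.0/4.826 = 6.423 ms.

|τ_A − τ_B| = 1.14 ms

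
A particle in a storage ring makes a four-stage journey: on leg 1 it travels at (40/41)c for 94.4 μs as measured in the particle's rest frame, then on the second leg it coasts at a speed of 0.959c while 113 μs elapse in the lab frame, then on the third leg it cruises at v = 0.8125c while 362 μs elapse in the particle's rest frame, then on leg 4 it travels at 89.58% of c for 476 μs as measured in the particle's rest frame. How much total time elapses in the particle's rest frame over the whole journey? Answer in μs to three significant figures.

Leg 1: 94.4 μs is already measured in the particle's rest frame.
Leg 2: γ = 1/√(1 − 0.959²) = 1/√0.08032 = 3.529; τ_2 = 113/3.529 = 32.02 μs.
Leg 3: 362 μs is already measured in the particle's rest frame.
Leg 4: 476 μs is already measured in the particle's rest frame.
Total: 94.40 + 32.02 + 362.0 + 476.0 μs.

τ = 964 μs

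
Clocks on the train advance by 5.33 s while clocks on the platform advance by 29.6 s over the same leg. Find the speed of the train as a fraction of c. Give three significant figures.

The proper time is measured on the train (both events occur at the train's location); Δt is measured on the platform. γ = Δt/τ = 29.6/5.33 = 5.553.
β = √(1 − 1/γ²) = √(1 − 0.03242) = √0.9676

β = 0.984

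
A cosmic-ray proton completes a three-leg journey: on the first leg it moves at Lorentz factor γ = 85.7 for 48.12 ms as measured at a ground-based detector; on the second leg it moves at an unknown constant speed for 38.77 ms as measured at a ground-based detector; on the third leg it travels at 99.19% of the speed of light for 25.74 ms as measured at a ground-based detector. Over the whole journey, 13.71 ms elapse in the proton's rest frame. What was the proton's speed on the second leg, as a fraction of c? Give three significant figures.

Leg 1: γ = 85.7; τ_1 = 48.12/85.70 = 0.5615 ms.
Leg 2: speed unknown; τ_2 = 38.77/γ_2.
Leg 3: β = 0.9919; γ = 1/√(1 − 0.9919²) = 1/√0.01613 = 7.873; τ_3 = 25.74/7.873 = 3.270 ms.
Total proper time: 0.5615 + τ_2 + 3.270 = 13.71, so τ_2 = 13.71 − 3.831 = 9.879 ms.
γ_2 = 38.77/9.879 = 3.924; β = √(1 − 1/γ²) = √0.9351.

β = 0.967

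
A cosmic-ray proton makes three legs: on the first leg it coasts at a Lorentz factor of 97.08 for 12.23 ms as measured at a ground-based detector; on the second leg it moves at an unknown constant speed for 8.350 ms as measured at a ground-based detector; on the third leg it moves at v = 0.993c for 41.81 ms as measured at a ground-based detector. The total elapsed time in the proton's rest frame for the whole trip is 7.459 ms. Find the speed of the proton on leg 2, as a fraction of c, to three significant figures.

Leg 1: γ = 97.08; τ_1 = 12.23/97.08 = 0.1260 ms.
Leg 2: speed unknown; τ_2 = 8.350/γ_2.
Leg 3: γ = 1/√(1 − 0.993²) = 1/√0.01395 = 8.466; τ_3 = 41.81/8.466 = 4.938 ms.
Total proper time: 0.1260 + τ_2 + 4.938 = 7.459, so τ_2 = 7.459 − 5.064 = 2.395 ms.
γ_2 = 8.350/2.395 = 3.487; β = √(1 − 1/γ²) = √0.9178.

β = 0.958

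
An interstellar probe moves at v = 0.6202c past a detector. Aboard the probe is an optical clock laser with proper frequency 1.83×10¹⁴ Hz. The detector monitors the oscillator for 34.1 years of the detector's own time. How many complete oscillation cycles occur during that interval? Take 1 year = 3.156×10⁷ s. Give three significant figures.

γ = 1/√(1 − 0.6202²) = 1/√0.6154 = 1.275
During 34.1 years of lab time, the oscillator's proper time advances by τ = Δt/γ = 34.1/1.275 = 26.75 years = 8.442×10⁸ s.
N = f × τ = 1.83×10¹⁴ × 8.442×10⁸ = 1.545×10²³.

N = 1.54×10²³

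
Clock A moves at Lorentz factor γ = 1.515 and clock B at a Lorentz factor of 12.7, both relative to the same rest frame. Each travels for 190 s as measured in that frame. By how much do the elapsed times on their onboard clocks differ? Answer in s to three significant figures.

|τ_A − τ_B| = 110 s

A: γ = 1.515; τ_A = 190/1.515 = 125.4 s.
B: γ = 12.7; τ_B = 190/12.70 = 14.96 s.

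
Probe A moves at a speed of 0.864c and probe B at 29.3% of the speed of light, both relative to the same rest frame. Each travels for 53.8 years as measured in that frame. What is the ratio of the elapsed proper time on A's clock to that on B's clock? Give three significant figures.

A: γ = 1/√(1 − 0.864²) = 1/√0.2535 = 1.986. B: β = 0.293; γ = 1/√(1 − 0.293²) = 1/√0.9142 = 1.046.
τ_A/τ_B = γ_B/γ_A = 1.046/1.986 = 0.5266, so τ_A/τ_B = 0.5266.

τ_A/τ_B = 0.527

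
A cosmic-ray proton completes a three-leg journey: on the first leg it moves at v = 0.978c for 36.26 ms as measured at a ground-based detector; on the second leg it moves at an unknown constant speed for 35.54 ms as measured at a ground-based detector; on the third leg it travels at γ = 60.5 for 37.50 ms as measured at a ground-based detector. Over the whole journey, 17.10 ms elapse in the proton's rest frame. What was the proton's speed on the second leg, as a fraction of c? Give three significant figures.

Leg 1: γ = 1/√(1 − 0.978²) = 1/√0.04352 = 4.794; τ_1 = 36.26/4.794 = 7.564 ms.
Leg 2: speed unknown; τ_2 = 35.54/γ_2.
Leg 3: γ = 60.5; τ_3 = 37.50/60.50 = 0.6198 ms.
Total proper time: 7.564 + τ_2 + 0.6198 = 17.10, so τ_2 = 17.10 − 8.184 = 8.916 ms.
γ_2 = 35.54/8.916 = 3.986; β = √(1 − 1/γ²) = √0.9371.

β = 0.968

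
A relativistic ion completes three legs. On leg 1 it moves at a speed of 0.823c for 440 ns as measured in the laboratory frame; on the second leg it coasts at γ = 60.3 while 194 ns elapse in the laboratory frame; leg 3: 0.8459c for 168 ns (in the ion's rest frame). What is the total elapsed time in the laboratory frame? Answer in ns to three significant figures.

Δt = 949 ns

Leg 1: 440 ns is already measured in the laboratory frame.
Leg 2: 194 ns is already measured in the laboratory frame.
Leg 3: γ = 1/√(1 − 0.8459²) = 1/√0.2845 = 1.875; Δt_3 = 1.875 × 168 = 315.0 ns.
Total: 440.0 + 194.0 + 315.0 ns.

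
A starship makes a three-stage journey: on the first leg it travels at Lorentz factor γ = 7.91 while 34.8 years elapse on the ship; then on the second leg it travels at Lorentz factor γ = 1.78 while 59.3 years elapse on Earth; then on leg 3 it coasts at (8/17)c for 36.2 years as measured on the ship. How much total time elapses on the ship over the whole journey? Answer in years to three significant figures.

Leg 1: 34.8 years is already measured on the ship.
Leg 2: γ = 1.78; τ_2 = 59.3/1.780 = 33.31 years.
Leg 3: 36.2 years is already measured on the ship.
Total: 34.80 + 33.31 + 36.20 years.

τ = 104 years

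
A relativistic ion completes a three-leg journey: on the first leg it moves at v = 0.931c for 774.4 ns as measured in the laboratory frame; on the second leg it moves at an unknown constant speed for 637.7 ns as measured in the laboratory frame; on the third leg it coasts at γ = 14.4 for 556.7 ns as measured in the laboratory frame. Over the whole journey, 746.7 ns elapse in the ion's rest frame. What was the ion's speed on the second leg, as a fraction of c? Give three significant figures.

β = 0.745

Leg 1: γ = 1/√(1 − 0.931²) = 1/√0.1332 = 2.740; τ_1 = 774.4/2.740 = 282.7 ns.
Leg 2: speed unknown; τ_2 = 637.7/γ_2.
Leg 3: γ = 14.4; τ_3 = 556.7/14.40 = 38.66 ns.
Total proper time: 282.7 + τ_2 + 38.66 = 746.7, so τ_2 = 746.7 − 321.3 = 425.4 ns.
γ_2 = 637.7/425.4 = 1.499; β = √(1 − 1/γ²) = √0.5551.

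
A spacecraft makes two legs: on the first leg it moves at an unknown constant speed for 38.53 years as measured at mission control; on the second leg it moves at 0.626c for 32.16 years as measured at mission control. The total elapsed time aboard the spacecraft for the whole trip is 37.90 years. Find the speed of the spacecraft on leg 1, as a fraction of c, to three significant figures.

β = 0.943

Leg 1: speed unknown; τ_1 = 38.53/γ_1.
Leg 2: γ = 1/√(1 − 0.626²) = 1/√0.6081 = 1.282; τ_2 = 32.16/1.282 = 25.08 years.
Total proper time: τ_1 + 25.08 = 37.90, so τ_1 = 37.90 − 25.08 = 12.82 years.
γ_1 = 38.53/12.82 = 3.005; β = √(1 − 1/γ²) = √0.8893.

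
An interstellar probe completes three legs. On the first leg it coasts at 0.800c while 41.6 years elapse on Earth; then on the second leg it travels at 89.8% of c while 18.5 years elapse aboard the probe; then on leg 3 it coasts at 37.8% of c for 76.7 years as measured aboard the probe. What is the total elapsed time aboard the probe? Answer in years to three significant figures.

τ = 120 years

Leg 1: γ = 1/√(1 − 0.800²) = 5/3 ≈ 1.667; τ_1 = 41.6/1.667 = 24.96 years.
Leg 2: 18.5 years is already measured aboard the probe.
Leg 3: 76.7 years is already measured aboard the probe.
Total: 24.96 + 18.50 + 76.70 years.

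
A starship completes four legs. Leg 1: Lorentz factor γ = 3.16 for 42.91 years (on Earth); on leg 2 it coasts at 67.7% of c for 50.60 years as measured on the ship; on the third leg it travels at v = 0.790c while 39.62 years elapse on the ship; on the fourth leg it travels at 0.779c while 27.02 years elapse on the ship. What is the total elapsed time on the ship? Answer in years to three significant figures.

Leg 1: γ = 3.16; τ_1 = 42.91/3.160 = 13.58 years.
Leg 2: 50.60 years is already measured on the ship.
Leg 3: 39.62 years is already measured on the ship.
Leg 4: 27.02 years is already measured on the ship.
Total: 13.58 + 50.60 + 39.62 + 27.02 years.

τ = 131 years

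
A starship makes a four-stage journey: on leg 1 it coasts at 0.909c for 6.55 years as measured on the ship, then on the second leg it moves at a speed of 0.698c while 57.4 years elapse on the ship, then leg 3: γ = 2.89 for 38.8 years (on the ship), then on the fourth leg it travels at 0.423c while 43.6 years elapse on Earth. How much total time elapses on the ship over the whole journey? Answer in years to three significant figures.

Leg 1: 6.55 years is already measured on the ship.
Leg 2: 57.4 years is already measured on the ship.
Leg 3: 38.8 years is already measured on the ship.
Leg 4: γ = 1/√(1 − 0.423²) = 1/√0.8211 = 1.104; τ_4 = 43.6/1.104 = 39.51 years.
Total: 6.550 + 57.40 + 38.80 + 39.51 years.

τ = 142 years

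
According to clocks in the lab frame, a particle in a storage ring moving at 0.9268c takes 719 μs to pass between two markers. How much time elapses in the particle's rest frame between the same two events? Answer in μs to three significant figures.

τ = 270 μs

γ = 1/√(1 − 0.9268²) = 1/√0.1410 = 2.663
The interval measured in the lab frame is the dilated one; the clock in the particle's rest frame measures the proper time τ = Δt/γ = 719/2.663 μs.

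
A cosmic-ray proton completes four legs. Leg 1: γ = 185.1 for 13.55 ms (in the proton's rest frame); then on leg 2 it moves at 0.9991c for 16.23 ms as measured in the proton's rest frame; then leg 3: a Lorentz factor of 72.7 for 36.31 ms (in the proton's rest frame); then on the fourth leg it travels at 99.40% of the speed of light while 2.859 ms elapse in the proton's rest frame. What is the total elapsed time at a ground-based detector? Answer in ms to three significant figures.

Δt = 5560 ms

Leg 1: γ = 185.1; Δt_1 = 185.1 × 13.55 = 2508 ms.
Leg 2: γ = 1/√(1 − 0.9991²) = 1/√0.001799 = 23.58; Δt_2 = 23.58 × 16.23 = 382.6 ms.
Leg 3: γ = 72.7; Δt_3 = 72.70 × 36.31 = 2640 ms.
Leg 4: β = 0.9940; γ = 1/√(1 − 0.9940²) = 1/√0.01196 = 9.142; Δt_4 = 9.142 × 2.859 = 26.14 ms.
Total: 2508 + 382.6 + 2640 + 26.14 ms.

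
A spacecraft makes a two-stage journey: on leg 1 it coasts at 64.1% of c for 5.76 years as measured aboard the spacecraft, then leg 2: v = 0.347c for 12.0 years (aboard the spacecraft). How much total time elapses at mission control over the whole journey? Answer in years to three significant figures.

Leg 1: β = 0.641; γ = 1/√(1 − 0.641²) = 1/√0.5891 = 1.303; Δt_1 = 1.303 × 5.76 = 7.504 years.
Leg 2: γ = 1/√(1 − 0.347²) = 1/√0.8796 = 1.066; Δt_2 = 1.066 × 12.0 = 12.80 years.
Total: 7.504 + 12.80 years.

Δt = 20.3 years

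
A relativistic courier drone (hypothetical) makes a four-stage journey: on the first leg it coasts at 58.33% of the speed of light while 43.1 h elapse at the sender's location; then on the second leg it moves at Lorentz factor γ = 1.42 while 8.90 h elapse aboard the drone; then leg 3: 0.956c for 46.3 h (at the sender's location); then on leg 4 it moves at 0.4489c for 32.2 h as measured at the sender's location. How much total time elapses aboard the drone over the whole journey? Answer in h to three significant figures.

Leg 1: β = 0.5833; γ = 1/√(1 − 0.5833²) = 1/√0.6598 = 1.231; τ_1 = 43.1/1.231 = 35.01 h.
Leg 2: 8.90 h is already measured aboard the drone.
Leg 3: γ = 1/√(1 − 0.956²) = 1/√0.08606 = 3.409; τ_3 = 46.3/3.409 = 13.58 h.
Leg 4: γ = 1/√(1 − 0.4489²) = 1/√0.7985 = 1.119; τ_4 = 32.2/1.119 = 28.77 h.
Total: 35.01 + 8.900 + 13.58 + 28.77 h.

τ = 86.3 h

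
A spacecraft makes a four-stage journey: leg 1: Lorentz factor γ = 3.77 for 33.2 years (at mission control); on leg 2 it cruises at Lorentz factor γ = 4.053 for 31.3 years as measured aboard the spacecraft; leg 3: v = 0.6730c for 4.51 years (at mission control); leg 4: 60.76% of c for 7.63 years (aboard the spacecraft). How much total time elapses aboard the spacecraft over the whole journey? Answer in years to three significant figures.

τ = 51.1 years

Leg 1: γ = 3.77; τ_1 = 33.2/3.770 = 8.806 years.
Leg 2: 31.3 years is already measured aboard the spacecraft.
Leg 3: γ = 1/√(1 − 0.6730²) = 1/√0.5471 = 1.352; τ_3 = 4.51/1.352 = 3.336 years.
Leg 4: 7.63 years is already measured aboard the spacecraft.
Total: 8.806 + 31.30 + 3.336 + 7.630 years.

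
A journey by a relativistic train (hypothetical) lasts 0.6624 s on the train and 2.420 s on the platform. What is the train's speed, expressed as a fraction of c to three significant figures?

v = 0.962c

The proper time is measured on the train (both events occur at the train's location); Δt is measured on the platform. γ = Δt/τ = 2.420/0.6624 = 3.653.
β = √(1 − 1/γ²) = √(1 − 0.07492) = √0.9251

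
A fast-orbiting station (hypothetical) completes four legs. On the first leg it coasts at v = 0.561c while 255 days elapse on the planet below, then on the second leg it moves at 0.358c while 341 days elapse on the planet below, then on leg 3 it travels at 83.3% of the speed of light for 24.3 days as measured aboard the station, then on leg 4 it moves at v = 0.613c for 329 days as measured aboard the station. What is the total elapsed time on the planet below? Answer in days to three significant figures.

Leg 1: 255 days is already measured on the planet below.
Leg 2: 341 days is already measured on the planet below.
Leg 3: β = 0.833; γ = 1/√(1 − 0.833²) = 1/√0.3061 = 1.807; Δt_3 = 1.807 × 24.3 = 43.92 days.
Leg 4: γ = 1/√(1 − 0.613²) = 1/√0.6242 = 1.266; Δt_4 = 1.266 × 329 = 416.4 days.
Total: 255.0 + 341.0 + 43.92 + 416.4 days.

Δt = 1060 days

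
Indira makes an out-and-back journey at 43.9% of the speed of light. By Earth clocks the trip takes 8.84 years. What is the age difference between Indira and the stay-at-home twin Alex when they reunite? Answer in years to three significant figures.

Δt − τ = 0.897 years

β = 0.439; γ = 1/√(1 − 0.439²) = 1/√0.8073 = 1.113
Indira's elapsed proper time: τ = 8.84/1.113 = 7.943 years.
Age gap = Δt − τ = 8.84 − 7.943 years.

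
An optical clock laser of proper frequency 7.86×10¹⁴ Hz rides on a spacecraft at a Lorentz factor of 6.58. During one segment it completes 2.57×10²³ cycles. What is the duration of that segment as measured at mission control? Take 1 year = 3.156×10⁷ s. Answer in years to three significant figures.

γ = 6.58
Proper time for N cycles: τ = N/f = 2.57×10²³/(7.86×10¹⁴) = 3.270×10⁸ s = 10.36 years.
Lab-frame duration Δt = γτ = 6.580 × 10.36 = 68.17 years.

Δt = 68.2 years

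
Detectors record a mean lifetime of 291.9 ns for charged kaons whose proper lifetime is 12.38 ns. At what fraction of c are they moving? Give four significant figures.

γ = Δt/τ₀ = 291.9/12.38 = 23.58
β = √(1 − 1/γ²) = √(1 − 0.001799) = √0.9982

β = 0.9991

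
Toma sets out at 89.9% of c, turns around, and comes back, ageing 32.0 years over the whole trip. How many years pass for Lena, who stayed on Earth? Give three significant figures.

Δt = 73.1 years

β = 0.899; γ = 1/√(1 − 0.899²) = 1/√0.1918 = 2.283
Earth-frame duration is the dilated interval: Δt = γτ = 2.283 × 32.0 years.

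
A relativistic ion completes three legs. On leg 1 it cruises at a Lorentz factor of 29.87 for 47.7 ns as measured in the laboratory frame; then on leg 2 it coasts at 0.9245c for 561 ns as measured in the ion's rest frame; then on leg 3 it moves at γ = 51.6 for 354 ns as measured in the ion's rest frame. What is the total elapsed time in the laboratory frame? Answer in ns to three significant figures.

Δt = 1.98×10⁴ ns

Leg 1: 47.7 ns is already measured in the laboratory frame.
Leg 2: γ = 1/√(1 − 0.9245²) = 1/√0.1453 = 2.623; Δt_2 = 2.623 × 561 = 1472 ns.
Leg 3: γ = 51.6; Δt_3 = 51.60 × 354 = 1.827×10⁴ ns.
Total: 47.70 + 1472 + 1.827×10⁴ ns.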